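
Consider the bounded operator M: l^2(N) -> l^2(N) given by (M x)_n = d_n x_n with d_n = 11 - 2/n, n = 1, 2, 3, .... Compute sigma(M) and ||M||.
sigma(M) = {11 - 2/n : n ≥ 1} ∪ {11}; ||M|| = 11

A bounded diagonal operator on l^2 with diagonal entries d_n has spectrum equal to the closure of {d_n : n ≥ 1}: every d_n is an eigenvalue (with eigenvector e_n), so {d_n} ⊂ sigma(M); the spectrum is closed, so its closure is too; and for lambda not in the closure, (M - lambda I) has bounded inverse (the diagonal entries 1/(d_n - lambda) are bounded). For our sequence d_n = 11 - 2/n, n = 1, 2, 3, ...:
  - {d_n} = {11 - 2/n : n ≥ 1}; the only limit point is 11
  - closure = {11 - 2/n : n ≥ 1} ∪ {11}
For the norm: a diagonal operator has ||M|| = sup_n |d_n|. Here d_n = 11 - 2/n increases monotonically from d_1 = 9 toward 11, with all terms in [9, 11); so sup_n |d_n| = 11 (the supremum is the limit, not attained). So ||M|| = 11.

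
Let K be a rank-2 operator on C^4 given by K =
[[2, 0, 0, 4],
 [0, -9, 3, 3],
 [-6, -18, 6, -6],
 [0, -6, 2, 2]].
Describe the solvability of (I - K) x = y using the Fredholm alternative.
(I - K) is invertible (det(I - K) = 22 ≠ 0), so for every y in C^4 the equation (I - K) x = y has a unique solution.

K has rank 2 and factors as K = U V^T = u1 v1^T + u2 v2^T with u1 = (1, 3, 3, 2), v1 = (0, -3, 1, 1), u2 = (1, 0, -3, 0), v2 = (2, 3, -1, 3) (multiplying out reproduces the displayed K). The nonzero eigenvalues of U V^T coincide with those of the 2 x 2 matrix G = V^T U = [[v1·u1, v1·u2], [v2·u1, v2·u2]] = [[-4, -3], [14, 5]], and by the Sylvester determinant identity det(I_4 - U V^T) = det(I_2 - V^T U) = det([[5, 3], [-14, -4]]) = (5)(-4) - (3)(-14) = 22. (Direct check: I - K =
[[-1, 0, 0, -4],
 [0, 10, -3, -3],
 [6, 18, -5, 6],
 [0, 6, -2, -1]]
has determinant 22.) The finite-dimensional Fredholm alternative says: either (I - K) is invertible, or ker(I - K) ≠ {0} and then range(I - K) = ker((I - K)^*)^⊥, with dim ker(I - K) = dim ker((I - K)^*). Since det(I - K) ≠ 0, 1 is not an eigenvalue of K and ker(I - K) = {0}, so we are in the first case: for every y there is a unique x = (I - K)^(-1) y. (Explicitly, by the Woodbury identity, (I - U V^T)^(-1) = I + U (I_2 - G)^(-1) V^T.)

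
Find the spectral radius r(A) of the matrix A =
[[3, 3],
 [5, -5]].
r(A) = (2 + sqrt(124))/2 ≈ 6.5678

The eigenvalues of A are the roots of its characteristic polynomial. With M = A (coefficients from the trace and determinant):
  p(λ) = det(λ I - M) = λ^2 + 2λ - 30.
For λ^2 + 2λ - 30 the discriminant is 124. It is nonnegative but not a perfect square, so the roots are real and irrational: λ = (-2 ± sqrt(124))/2 ≈ 4.5678, -6.5678.
Thus the eigenvalues (to 4 decimals) are 4.5678 (modulus 4.5678); -6.5678 (modulus 6.5678). The spectral radius is the largest modulus: r(A) = (2 + sqrt(124))/2 ≈ 6.5678. (Cross-check: r(A) ≤ ||A||_2 ≈ 7.0711; equality holds whenever A is normal, though it can also hold for some non-normal A.)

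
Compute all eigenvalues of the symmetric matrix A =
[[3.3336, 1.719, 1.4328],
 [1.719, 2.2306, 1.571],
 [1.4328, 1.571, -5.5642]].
sigma(A) ≈ {-6, 1, 5}

A is real symmetric, so its spectrum consists of real eigenvalues. Expanding the characteristic polynomial of the displayed matrix gives
  det(λ I - A) = p(λ) = λ^3 + (0)λ^2 + (-31)λ + (30).
Solving p(λ) = 0 yields eigenvalues ≈ -6, 1, 5. (A is shown rounded to 4 decimals, so these recover the underlying integer eigenvalues to within that precision.)
Verification: the trace of A = 0 equals the sum of eigenvalues 0, and det(A) ≈ -30.0010 matches the eigenvalue product -30.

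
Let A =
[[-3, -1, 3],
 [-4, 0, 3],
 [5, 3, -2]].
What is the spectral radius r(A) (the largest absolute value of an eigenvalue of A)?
r(A) = 8

The eigenvalues of A are the roots of its characteristic polynomial. With M = A (coefficients from the trace, the sum of principal 2x2 minors, and det A):
  p(λ) = det(λ I - M) = λ^3 + 5λ^2 - 22λ + 16.
By the rational root theorem any rational root is an integer divisor of 16. Testing λ = -8: p(-8) = -512 + 320 + 176 + 16 = 0, so λ = -8 is a root. Dividing out (λ + 8) leaves p(λ) = (λ + 8)(λ^2 - 3λ + 2). For λ^2 - 3λ + 2 the discriminant is 1. It is a perfect square (1^2), so the roots are rational: λ = (3 ± 1)/2 = 2, 1.
Thus the eigenvalues (to 4 decimals) are 2 (modulus 2); 1 (modulus 1); -8 (modulus 8). The spectral radius is the largest modulus: r(A) = 8. (Cross-check: r(A) ≤ ||A||_2 ≈ 8.7222; equality holds whenever A is normal, though it can also hold for some non-normal A.)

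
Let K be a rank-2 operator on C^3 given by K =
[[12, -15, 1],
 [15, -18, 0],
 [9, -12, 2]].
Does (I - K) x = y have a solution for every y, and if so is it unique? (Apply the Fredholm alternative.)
(I - K) is invertible (det(I - K) = -7 ≠ 0), so for every y in C^3 the equation (I - K) x = y has a unique solution.

K has rank 2 and factors as K = U V^T = u1 v1^T + u2 v2^T with u1 = (3, 3, 3), v1 = (2, -3, 1), u2 = (-2, -3, -1), v2 = (-3, 3, 1) (multiplying out reproduces the displayed K). The nonzero eigenvalues of U V^T coincide with those of the 2 x 2 matrix G = V^T U = [[v1·u1, v1·u2], [v2·u1, v2·u2]] = [[0, 4], [3, -4]], and by the Sylvester determinant identity det(I_3 - U V^T) = det(I_2 - V^T U) = det([[1, -4], [-3, 5]]) = (1)(5) - (-4)(-3) = -7. (Direct check: I - K =
[[-11, 15, -1],
 [-15, 19, 0],
 [-9, 12, -1]]
has determinant -7.) The finite-dimensional Fredholm alternative says: either (I - K) is invertible, or ker(I - K) ≠ {0} and then range(I - K) = ker((I - K)^*)^⊥, with dim ker(I - K) = dim ker((I - K)^*). Since det(I - K) ≠ 0, 1 is not an eigenvalue of K and ker(I - K) = {0}, so we are in the first case: for every y there is a unique x = (I - K)^(-1) y. (Explicitly, by the Woodbury identity, (I - U V^T)^(-1) = I + U (I_2 - G)^(-1) V^T.)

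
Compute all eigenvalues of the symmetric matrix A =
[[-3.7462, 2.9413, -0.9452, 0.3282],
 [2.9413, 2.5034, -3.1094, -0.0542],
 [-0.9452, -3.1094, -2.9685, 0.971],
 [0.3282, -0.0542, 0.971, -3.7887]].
sigma(A) ≈ {-5, -3, 5} (-5 with multiplicity 2)

A is real symmetric, so its spectrum consists of real eigenvalues. Expanding the characteristic polynomial of the displayed matrix gives
  det(λ I - A) = p(λ) = λ^4 + (8)λ^3 + (-10)λ^2 + (-200)λ + (-375).
Solving p(λ) = 0 yields eigenvalues ≈ -5, -5, -3, 5. (A is shown rounded to 4 decimals, so these recover the underlying integer eigenvalues to within that precision.)
Verification: the trace of A = -8 equals the sum of eigenvalues -8, and det(A) ≈ -374.9995 matches the eigenvalue product -375.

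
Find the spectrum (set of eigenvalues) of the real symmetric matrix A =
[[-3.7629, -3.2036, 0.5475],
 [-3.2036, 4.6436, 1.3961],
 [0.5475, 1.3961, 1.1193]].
sigma(A) ≈ {-5, 1, 6}

A is real symmetric, so its spectrum consists of real eigenvalues. Expanding the characteristic polynomial of the displayed matrix gives
  det(λ I - A) = p(λ) = λ^3 + (-2)λ^2 + (-29)λ + (30).
Solving p(λ) = 0 yields eigenvalues ≈ -5, 1, 6. (A is shown rounded to 4 decimals, so these recover the underlying integer eigenvalues to within that precision.)
Verification: the trace of A = 2 equals the sum of eigenvalues 2, and det(A) ≈ -30.0006 matches the eigenvalue product -30.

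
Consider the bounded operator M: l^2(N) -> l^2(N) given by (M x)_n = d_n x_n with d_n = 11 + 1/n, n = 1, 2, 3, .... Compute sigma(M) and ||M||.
sigma(M) = {11 + 1/n : n ≥ 1} ∪ {11}; ||M|| = 12

A bounded diagonal operator on l^2 with diagonal entries d_n has spectrum equal to the closure of {d_n : n ≥ 1}: every d_n is an eigenvalue (with eigenvector e_n), so {d_n} ⊂ sigma(M); the spectrum is closed, so its closure is too; and for lambda not in the closure, (M - lambda I) has bounded inverse (the diagonal entries 1/(d_n - lambda) are bounded). For our sequence d_n = 11 + 1/n, n = 1, 2, 3, ...:
  - {d_n} = {11 + 1/n : n ≥ 1}; the only limit point is 11
  - closure = {11 + 1/n : n ≥ 1} ∪ {11}
For the norm: a diagonal operator has ||M|| = sup_n |d_n|. Here d_n = 11 + 1/n is positive and decreasing, so sup_n |d_n| = d_1 = 11 + 1 = 12. So ||M|| = 12.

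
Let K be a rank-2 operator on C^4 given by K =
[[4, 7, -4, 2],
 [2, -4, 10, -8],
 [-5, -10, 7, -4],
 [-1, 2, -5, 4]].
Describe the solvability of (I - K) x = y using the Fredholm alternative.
(I - K) is invertible (det(I - K) = 66 ≠ 0), so for every y in C^4 the equation (I - K) x = y has a unique solution.

K has rank 2 and factors as K = U V^T = u1 v1^T + u2 v2^T with u1 = (2, -2, -3, 1), v1 = (1, 3, -3, 2), u2 = (1, 2, -1, -1), v2 = (2, 1, 2, -2) (multiplying out reproduces the displayed K). The nonzero eigenvalues of U V^T coincide with those of the 2 x 2 matrix G = V^T U = [[v1·u1, v1·u2], [v2·u1, v2·u2]] = [[7, 8], [-6, 4]], and by the Sylvester determinant identity det(I_4 - U V^T) = det(I_2 - V^T U) = det([[-6, -8], [6, -3]]) = (-6)(-3) - (-8)(6) = 66. (Direct check: I - K =
[[-3, -7, 4, -2],
 [-2, 5, -10, 8],
 [5, 10, -6, 4],
 [1, -2, 5, -3]]
has determinant 66.) The finite-dimensional Fredholm alternative says: either (I - K) is invertible, or ker(I - K) ≠ {0} and then range(I - K) = ker((I - K)^*)^⊥, with dim ker(I - K) = dim ker((I - K)^*). Since det(I - K) ≠ 0, 1 is not an eigenvalue of K and ker(I - K) = {0}, so we are in the first case: for every y there is a unique x = (I - K)^(-1) y. (Explicitly, by the Woodbury identity, (I - U V^T)^(-1) = I + U (I_2 - G)^(-1) V^T.)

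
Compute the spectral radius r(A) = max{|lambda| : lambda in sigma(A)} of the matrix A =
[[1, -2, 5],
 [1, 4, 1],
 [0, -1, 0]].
r(A) ≈ 3.0542

The eigenvalues of A are the roots of its characteristic polynomial. With M = A (coefficients from the trace, the sum of principal 2x2 minors, and det A):
  p(λ) = det(λ I - M) = λ^3 - 5λ^2 + 7λ + 4.
No integer candidate from the rational root theorem (±divisors of 4) is a root, so the roots are irrational. The cubic discriminant is Δ = -1099 < 0, so there is one real root and a complex-conjugate pair. p(-1) = -9 and p(0) = 4 have opposite signs, so a root lies in (-1, 0); Newton's method refines it to λ ≈ -0.4288. Dividing out (λ - (-0.4288)) leaves approximately λ^2 - 5.4288λ + 9.328. For λ^2 - 5.4288λ + 9.328 the discriminant is -7.8398. It is negative, so the remaining roots are the complex-conjugate pair λ ≈ 2.7144 ± 1.4i. Their product equals the constant term, so |λ|^2 ≈ 9.328 and |λ| ≈ 3.0542.
Thus the eigenvalues (to 4 decimals) are -0.4288 (modulus 0.4288); 2.7144 ± 1.4i (modulus 3.0542). The spectral radius is the largest modulus: r(A) ≈ 3.0542. (Cross-check: r(A) ≤ ||A||_2 ≈ 5.5285; equality holds whenever A is normal, though it can also hold for some non-normal A.)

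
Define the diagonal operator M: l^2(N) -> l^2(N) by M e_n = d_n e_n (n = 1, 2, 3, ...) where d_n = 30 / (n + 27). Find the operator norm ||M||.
||M|| = 15/14 (attained at n = 1)

For M diagonal, ||M|| = sup_n |d_n| = sup_n 30/(n + 27). This is positive and strictly decreasing in n, so the supremum is attained at n = 1: d_1 = 30/(1 + 27) = 15/14. Hence ||M|| = 15/14.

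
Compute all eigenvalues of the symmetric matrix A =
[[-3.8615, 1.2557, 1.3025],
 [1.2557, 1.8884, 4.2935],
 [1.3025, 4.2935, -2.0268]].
sigma(A) ≈ {-5, -4, 5}

A is real symmetric, so its spectrum consists of real eigenvalues. Expanding the characteristic polynomial of the displayed matrix gives
  det(λ I - A) = p(λ) = λ^3 + (4)λ^2 + (-25)λ + (-100).
Solving p(λ) = 0 yields eigenvalues ≈ -5, -4, 5. (A is shown rounded to 4 decimals, so these recover the underlying integer eigenvalues to within that precision.)
Verification: the trace of A = -4 equals the sum of eigenvalues -4, and det(A) ≈ 99.9996 matches the eigenvalue product 100.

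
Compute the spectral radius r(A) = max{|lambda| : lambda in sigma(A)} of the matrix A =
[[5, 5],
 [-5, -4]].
r(A) = sqrt(5) ≈ 2.2361

The eigenvalues of A are the roots of its characteristic polynomial. With M = A (coefficients from the trace and determinant):
  p(λ) = det(λ I - M) = λ^2 - λ + 5.
For λ^2 - λ + 5 the discriminant is -19. It is negative, so the roots are the complex-conjugate pair λ = 1/2 ± (sqrt(19)/2) i ≈ 0.5 ± 2.1794i. For a conjugate pair the product of the roots equals the constant term, so |λ|^2 = 5 and |λ| = sqrt(5) ≈ 2.2361.
Thus the eigenvalues (to 4 decimals) are 0.5 ± 2.1794i (modulus 2.2361). The spectral radius is the largest modulus: r(A) = sqrt(5) ≈ 2.2361. (Cross-check: r(A) ≤ ||A||_2 ≈ 9.5249; equality holds whenever A is normal, though it can also hold for some non-normal A.)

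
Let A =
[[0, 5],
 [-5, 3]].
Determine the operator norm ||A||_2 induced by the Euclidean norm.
||A||_2 = sqrt((59 + sqrt(981))/2) ≈ 6.7202 (= sqrt(largest eigenvalue of A^T A))

||A||_2 = sigma_max(A) = sqrt(lambda_max(A^T A)). Form the symmetric matrix M = A^T A =
[[25, -15],
 [-15, 34]].
Its characteristic polynomial (trace, determinant of M give the coefficients) is
  p(λ) = det(λ I - M) = λ^2 - 59λ + 625.
For λ^2 - 59λ + 625 the discriminant is 981. It is nonnegative but not a perfect square, so the roots are real and irrational: λ = (59 ± sqrt(981))/2 ≈ 45.1605, 13.8395.
So the eigenvalues of A^T A are ≈ 13.8395, 45.1605 (all ≥ 0, as they must be for A^T A). The largest is λ_max = (59 + sqrt(981))/2 ≈ 45.1605, hence ||A||_2 = sqrt(λ_max) = sqrt((59 + sqrt(981))/2) ≈ 6.7202.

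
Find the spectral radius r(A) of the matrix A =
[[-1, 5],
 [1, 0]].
r(A) = (1 + sqrt(21))/2 ≈ 2.7913

The eigenvalues of A are the roots of its characteristic polynomial. With M = A (coefficients from the trace and determinant):
  p(λ) = det(λ I - M) = λ^2 + λ - 5.
For λ^2 + λ - 5 the discriminant is 21. It is nonnegative but not a perfect square, so the roots are real and irrational: λ = (-1 ± sqrt(21))/2 ≈ 1.7913, -2.7913.
Thus the eigenvalues (to 4 decimals) are 1.7913 (modulus 1.7913); -2.7913 (modulus 2.7913). The spectral radius is the largest modulus: r(A) = (1 + sqrt(21))/2 ≈ 2.7913. (Cross-check: r(A) ≤ ||A||_2 ≈ 5.1029; equality holds whenever A is normal, though it can also hold for some non-normal A.)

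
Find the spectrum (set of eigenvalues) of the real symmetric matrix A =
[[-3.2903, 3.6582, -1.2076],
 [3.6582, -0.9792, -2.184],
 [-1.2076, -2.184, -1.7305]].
sigma(A) ≈ {-6, -3, 3}

A is real symmetric, so its spectrum consists of real eigenvalues. Expanding the characteristic polynomial of the displayed matrix gives
  det(λ I - A) = p(λ) = λ^3 + (6)λ^2 + (-9)λ + (-54.0013).
Solving p(λ) = 0 yields eigenvalues ≈ -6, -3, 3. (A is shown rounded to 4 decimals, so these recover the underlying integer eigenvalues to within that precision.)
Verification: the trace of A = -6 equals the sum of eigenvalues -6, and det(A) ≈ 54.0013 matches the eigenvalue product 54.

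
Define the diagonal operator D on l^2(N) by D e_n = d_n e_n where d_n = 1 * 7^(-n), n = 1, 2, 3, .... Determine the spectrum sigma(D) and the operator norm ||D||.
sigma(D) = {1 * 7^(-n) : n ≥ 1} ∪ {0}; ||D|| = 1/7

A bounded diagonal operator on l^2 with diagonal entries d_n has spectrum equal to the closure of {d_n : n ≥ 1}: every d_n is an eigenvalue (with eigenvector e_n), so {d_n} ⊂ sigma(D); the spectrum is closed, so its closure is too; and for lambda not in the closure, (D - lambda I) has bounded inverse (the diagonal entries 1/(d_n - lambda) are bounded). For our sequence d_n = 1 * 7^(-n), n = 1, 2, 3, ...:
  - {d_n} = {1 * 7^(-n) : n ≥ 1}; the only limit point is 0
  - closure = {1 * 7^(-n) : n ≥ 1} ∪ {0}
For the norm: a diagonal operator has ||D|| = sup_n |d_n|. Here d_n = 1 * 7^(-n) is positive and decreasing, so sup_n |d_n| = d_1 = 1/7. So ||D|| = 1/7.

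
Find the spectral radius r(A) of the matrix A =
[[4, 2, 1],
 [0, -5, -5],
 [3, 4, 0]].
r(A) ≈ 4.0604

The eigenvalues of A are the roots of its characteristic polynomial. With M = A (coefficients from the trace, the sum of principal 2x2 minors, and det A):
  p(λ) = det(λ I - M) = λ^3 + λ^2 - 3λ - 65.
No integer candidate from the rational root theorem (±divisors of 65) is a root, so the roots are irrational. The cubic discriminant is Δ = -110188 < 0, so there is one real root and a complex-conjugate pair. p(3) = -38 and p(4) = 3 have opposite signs, so a root lies in (3, 4); Newton's method refines it to λ ≈ 3.9426. Dividing out (λ - (3.9426)) leaves approximately λ^2 + 4.9426λ + 16.4866. For λ^2 + 4.9426λ + 16.4866 the discriminant is -41.5173. It is negative, so the remaining roots are the complex-conjugate pair λ ≈ -2.4713 ± 3.2217i. Their product equals the constant term, so |λ|^2 ≈ 16.4866 and |λ| ≈ 4.0604.
Thus the eigenvalues (to 4 decimals) are 3.9426 (modulus 3.9426); -2.4713 ± 3.2217i (modulus 4.0604). The spectral radius is the largest modulus: r(A) ≈ 4.0604. (Cross-check: r(A) ≤ ||A||_2 ≈ 8.4691; equality holds whenever A is normal, though it can also hold for some non-normal A.)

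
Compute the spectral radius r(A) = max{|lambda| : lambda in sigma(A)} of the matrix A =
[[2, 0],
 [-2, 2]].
r(A) = 2

The eigenvalues of A are the roots of its characteristic polynomial. With M = A (coefficients from the trace and determinant):
  p(λ) = det(λ I - M) = λ^2 - 4λ + 4.
For λ^2 - 4λ + 4 the discriminant is 0. It is a perfect square (0^2), so the roots are rational: λ = (4 ± 0)/2 = 2, 2.
Thus the eigenvalues (to 4 decimals) are 2 (modulus 2). The spectral radius is the largest modulus: r(A) = 2. (Cross-check: r(A) ≤ ||A||_2 ≈ 3.2361; equality holds whenever A is normal, though it can also hold for some non-normal A.)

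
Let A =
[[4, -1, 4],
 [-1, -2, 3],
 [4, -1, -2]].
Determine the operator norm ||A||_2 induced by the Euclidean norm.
||A||_2 ≈ 6.2567 (= sqrt(largest eigenvalue of A^T A))

||A||_2 = sigma_max(A) = sqrt(lambda_max(A^T A)). Form the symmetric matrix M = A^T A =
[[33, -6, 5],
 [-6, 6, -8],
 [5, -8, 29]].
Its characteristic polynomial (trace, sum of principal 2x2 minors, determinant of M give the coefficients) is
  p(λ) = det(λ I - M) = λ^3 - 68λ^2 + 1204λ - 2916.
No integer candidate from the rational root theorem (±divisors of 2916) is a root, so the roots are irrational. The cubic discriminant is Δ = 121853904 > 0, so there are three distinct real roots. p(2) = -772 and p(3) = 111 have opposite signs, so a root lies in (2, 3); Newton's method refines it to λ ≈ 2.8664. p(25) = 309 and p(26) = -4 have opposite signs, so a root lies in (25, 26); Newton's method refines it to λ ≈ 25.9868. p(39) = -69 and p(40) = 444 have opposite signs, so a root lies in (39, 40); Newton's method refines it to λ ≈ 39.1467. Check (Vieta): the three roots sum to 68, matching tr M = 68.
So the eigenvalues of A^T A are ≈ 2.8664, 25.9868, 39.1467 (all ≥ 0, as they must be for A^T A). The largest is λ_max ≈ 39.1467, hence ||A||_2 = sqrt(λ_max) ≈ 6.2567.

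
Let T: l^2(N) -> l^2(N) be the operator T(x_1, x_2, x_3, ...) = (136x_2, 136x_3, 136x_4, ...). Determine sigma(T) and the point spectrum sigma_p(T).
sigma(T) = closed disk {z in C : |z| ≤ 136}; sigma_p(T) = open disk {z in C : |z| < 136}

Note T = 136·V where V is the unit left shift (V x)_k = x_{k+1}; so sigma(T) = 136·sigma(V) and ||T|| = 136||V||. ||T x||^2 = 18496sum_{k≥2} |x_k|^2 ≤ 18496||x||^2, with equality on {x : x_1 = 0}, so ||T|| = 136. For any lambda with |lambda| < 136, set r = lambda/136 (|r| < 1); the vector x = (1, r, r^2, ...) is in l^2 and satisfies T x = 136(r, r^2, ...) = lambda x, so lambda is an eigenvalue. On the boundary |lambda| = 136 the geometric series diverges, so no l^2 eigenvector exists, but these lambda lie in the approximate point spectrum. Hence sigma(T) is the closed disk of radius 136 and sigma_p(T) is the open disk.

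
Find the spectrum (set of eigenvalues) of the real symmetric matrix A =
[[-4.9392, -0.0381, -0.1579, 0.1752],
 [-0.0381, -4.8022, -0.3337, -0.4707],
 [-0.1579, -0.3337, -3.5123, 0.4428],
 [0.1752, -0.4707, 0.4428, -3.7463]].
sigma(A) ≈ {-5, -4, -3} (-5 with multiplicity 2)

A is real symmetric, so its spectrum consists of real eigenvalues. Expanding the characteristic polynomial of the displayed matrix gives
  det(λ I - A) = p(λ) = λ^4 + (17)λ^3 + (107)λ^2 + (295)λ + (300).
Solving p(λ) = 0 yields eigenvalues ≈ -5, -5, -4, -3. (A is shown rounded to 4 decimals, so these recover the underlying integer eigenvalues to within that precision.)
Verification: the trace of A = -17 equals the sum of eigenvalues -17, and det(A) ≈ 299.9999 matches the eigenvalue product 300.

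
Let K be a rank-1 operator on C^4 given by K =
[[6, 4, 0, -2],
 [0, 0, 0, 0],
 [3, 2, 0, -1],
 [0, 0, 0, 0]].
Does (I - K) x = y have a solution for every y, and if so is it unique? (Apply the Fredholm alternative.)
(I - K) is invertible (det(I - K) = -5 ≠ 0), so for every y in C^4 the equation (I - K) x = y has a unique solution.

K has rank 1, so it is an outer product K = u v^T: every row of K is a multiple of one row vector. Reading off the entries, u = (2, 0, 1, 0) and v = (3, 2, 0, -1) (row i of K equals u_i·v^T). A rank-one matrix u v^T satisfies K u = u (v·u) and kills the (3)-dimensional subspace v^⊥, so its characteristic polynomial is lambda^3 (lambda - v·u) with v·u = tr K = 6. Hence the eigenvalues of I - K are 1 (multiplicity 3) and 1 - (6) = -5, so det(I - K) = -5. (Direct check: I - K =
[[-5, -4, 0, 2],
 [0, 1, 0, 0],
 [-3, -2, 1, 1],
 [0, 0, 0, 1]]
has determinant -5.) The finite-dimensional Fredholm alternative says: either (I - K) is invertible, or ker(I - K) ≠ {0} and then range(I - K) = ker((I - K)^*)^⊥, with dim ker(I - K) = dim ker((I - K)^*). Since det(I - K) ≠ 0, 1 is not an eigenvalue of K and ker(I - K) = {0}, so we are in the first case: for every y there is a unique x = (I - K)^(-1) y. Explicitly, by the Sherman–Morrison formula, (I - u v^T)^(-1) = I + u v^T/(1 - v·u), i.e. (I - K)^(-1) = I + K/(-5).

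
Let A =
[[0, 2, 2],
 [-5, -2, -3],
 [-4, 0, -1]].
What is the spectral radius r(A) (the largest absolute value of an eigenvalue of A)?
r(A) ≈ 4.4391

The eigenvalues of A are the roots of its characteristic polynomial. With M = A (coefficients from the trace, the sum of principal 2x2 minors, and det A):
  p(λ) = det(λ I - M) = λ^3 + 3λ^2 + 20λ + 2.
No integer candidate from the rational root theorem (±divisors of 2) is a root, so the roots are irrational. The cubic discriminant is Δ = -26564 < 0, so there is one real root and a complex-conjugate pair. p(-1) = -16 and p(0) = 2 have opposite signs, so a root lies in (-1, 0); Newton's method refines it to λ ≈ -0.1015. Dividing out (λ - (-0.1015)) leaves approximately λ^2 + 2.8985λ + 19.7058. For λ^2 + 2.8985λ + 19.7058 the discriminant is -70.4219. It is negative, so the remaining roots are the complex-conjugate pair λ ≈ -1.4493 ± 4.1959i. Their product equals the constant term, so |λ|^2 ≈ 19.7058 and |λ| ≈ 4.4391.
Thus the eigenvalues (to 4 decimals) are -0.1015 (modulus 0.1015); -1.4493 ± 4.1959i (modulus 4.4391). The spectral radius is the largest modulus: r(A) ≈ 4.4391. (Cross-check: r(A) ≤ ||A||_2 ≈ 7.3975; equality holds whenever A is normal, though it can also hold for some non-normal A.)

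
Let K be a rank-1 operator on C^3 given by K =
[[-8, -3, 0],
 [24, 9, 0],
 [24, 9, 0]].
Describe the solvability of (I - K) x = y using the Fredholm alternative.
(I - K) is singular (det(I - K) = 0, i.e. 1 ∈ sigma(K)). (I - K) x = y is solvable iff y ⊥ ker((I - K)^*) = span{(-8, -3, 0)}, i.e. iff -8y_1 - 3y_2 = 0. When solvable, the solutions are x = y + c·(1, -3, -3), c arbitrary (ker(I - K) = span{(1, -3, -3)}, dimension 1).

K has rank 1, so it is an outer product K = u v^T: every row of K is a multiple of one row vector. Reading off the entries, u = (1, -3, -3) and v = (-8, -3, 0) (row i of K equals u_i·v^T). A rank-one matrix u v^T satisfies K u = u (v·u) and kills the (2)-dimensional subspace v^⊥, so its characteristic polynomial is lambda^2 (lambda - v·u) with v·u = tr K = 1. Hence the eigenvalues of I - K are 1 (multiplicity 2) and 1 - (1) = 0, so det(I - K) = 0. (Direct check: I - K =
[[9, 3, 0],
 [-24, -8, 0],
 [-24, -9, 1]]
has determinant 0.) So 1 is an eigenvalue of K and (I - K) is not invertible. The finite-dimensional Fredholm alternative says: either (I - K) is invertible, or ker(I - K) ≠ {0} and then range(I - K) = ker((I - K)^*)^⊥, with dim ker(I - K) = dim ker((I - K)^*). We are in the second case, so we need both kernels. Kernel of I - K: (I - K) u = u - u (v·u) = u - u = 0, so ker(I - K) = span{u} = span{(1, -3, -3)} (it is exactly 1-dimensional because rank(I - K) = 2). Kernel of the adjoint: K is real, so (I - K)^* = I - K^T = I - v u^T, and (I - v u^T) v = v - v (u·v) = 0; hence ker((I - K)^*) = span{v} = span{(-8, -3, 0)}. Therefore (I - K) x = y is solvable iff <y, v> = 0, i.e. iff -8y_1 - 3y_2 = 0. When this holds, K y = u (v·y) = 0, so (I - K) y = y and x = y is a particular solution; the full solution set is the line x = y + c·u = y + c·(1, -3, -3), c ∈ C.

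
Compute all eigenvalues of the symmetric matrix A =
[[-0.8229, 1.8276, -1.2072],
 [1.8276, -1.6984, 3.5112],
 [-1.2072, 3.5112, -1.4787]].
sigma(A) ≈ {-6, 0, 2}

A is real symmetric, so its spectrum consists of real eigenvalues. Expanding the characteristic polynomial of the displayed matrix gives
  det(λ I - A) = p(λ) = λ^3 + (4)λ^2 + (-12)λ + (0).
Solving p(λ) = 0 yields eigenvalues ≈ -6, 0, 2. (A is shown rounded to 4 decimals, so these recover the underlying integer eigenvalues to within that precision.)
Verification: the trace of A = -4 equals the sum of eigenvalues -4, and det(A) ≈ -0.0007 matches the eigenvalue product 0.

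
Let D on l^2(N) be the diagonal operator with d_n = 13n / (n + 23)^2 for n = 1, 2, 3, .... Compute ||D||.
||D|| = 13/92 (attained at n = 23)

For D diagonal, ||D|| = sup_n |d_n|. Treat f(x) = 13x / (x + 23)^2 for real x > 0. By the quotient rule, f'(x) = 13(23 - x)/(x + 23)^3, which is positive for x < 23 and negative for x > 23. So f has a unique maximum at x = 23, and since 23 is a positive integer, the supremum over n ≥ 1 is attained at n = 23: d_23 = 13·23/(23 + 23)^2 = 13·23/2116 = 13/92. Hence ||D|| = 13/92.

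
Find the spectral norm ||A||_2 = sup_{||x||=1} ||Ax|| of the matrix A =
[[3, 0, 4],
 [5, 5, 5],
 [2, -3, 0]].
||A||_2 ≈ 9.6461 (= sqrt(largest eigenvalue of A^T A))

||A||_2 = sigma_max(A) = sqrt(lambda_max(A^T A)). Form the symmetric matrix M = A^T A =
[[38, 19, 37],
 [19, 34, 25],
 [37, 25, 41]].
Its characteristic polynomial (trace, sum of principal 2x2 minors, determinant of M give the coefficients) is
  p(λ) = det(λ I - M) = λ^3 - 113λ^2 + 1889λ - 3025.
No integer candidate from the rational root theorem (±divisors of 3025) is a root, so the roots are irrational. The cubic discriminant is Δ = 12518270448 > 0, so there are three distinct real roots. p(1) = -1248 and p(2) = 309 have opposite signs, so a root lies in (1, 2); Newton's method refines it to λ ≈ 1.79. p(18) = 197 and p(19) = -1068 have opposite signs, so a root lies in (18, 19); Newton's method refines it to λ ≈ 18.1619. p(93) = -328 and p(94) = 6657 have opposite signs, so a root lies in (93, 94); Newton's method refines it to λ ≈ 93.0481. Check (Vieta): the three roots sum to 113, matching tr M = 113.
So the eigenvalues of A^T A are ≈ 1.79, 18.1619, 93.0481 (all ≥ 0, as they must be for A^T A). The largest is λ_max ≈ 93.0481, hence ||A||_2 = sqrt(λ_max) ≈ 9.6461.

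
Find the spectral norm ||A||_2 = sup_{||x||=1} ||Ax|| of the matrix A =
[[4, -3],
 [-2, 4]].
||A||_2 = sqrt((45 + sqrt(1625))/2) ≈ 6.5311 (= sqrt(largest eigenvalue of A^T A))

||A||_2 = sigma_max(A) = sqrt(lambda_max(A^T A)). Form the symmetric matrix M = A^T A =
[[20, -20],
 [-20, 25]].
Its characteristic polynomial (trace, determinant of M give the coefficients) is
  p(λ) = det(λ I - M) = λ^2 - 45λ + 100.
For λ^2 - 45λ + 100 the discriminant is 1625. It is nonnegative but not a perfect square, so the roots are real and irrational: λ = (45 ± sqrt(1625))/2 ≈ 42.6556, 2.3444.
So the eigenvalues of A^T A are ≈ 2.3444, 42.6556 (all ≥ 0, as they must be for A^T A). The largest is λ_max = (45 + sqrt(1625))/2 ≈ 42.6556, hence ||A||_2 = sqrt(λ_max) = sqrt((45 + sqrt(1625))/2) ≈ 6.5311.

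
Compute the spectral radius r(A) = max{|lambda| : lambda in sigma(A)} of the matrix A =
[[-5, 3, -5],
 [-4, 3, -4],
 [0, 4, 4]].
r(A) ≈ 3.0441

The eigenvalues of A are the roots of its characteristic polynomial. With M = A (coefficients from the trace, the sum of principal 2x2 minors, and det A):
  p(λ) = det(λ I - M) = λ^3 - 2λ^2 + 5λ + 12.
No integer candidate from the rational root theorem (±divisors of 12) is a root, so the roots are irrational. The cubic discriminant is Δ = -6064 < 0, so there is one real root and a complex-conjugate pair. p(-2) = -14 and p(-1) = 4 have opposite signs, so a root lies in (-2, -1); Newton's method refines it to λ ≈ -1.2949. Dividing out (λ - (-1.2949)) leaves approximately λ^2 - 3.2949λ + 9.2668. For λ^2 - 3.2949λ + 9.2668 the discriminant is -26.2105. It is negative, so the remaining roots are the complex-conjugate pair λ ≈ 1.6475 ± 2.5598i. Their product equals the constant term, so |λ|^2 ≈ 9.2668 and |λ| ≈ 3.0441.
Thus the eigenvalues (to 4 decimals) are -1.2949 (modulus 1.2949); 1.6475 ± 2.5598i (modulus 3.0441). The spectral radius is the largest modulus: r(A) ≈ 3.0441. (Cross-check: r(A) ≤ ||A||_2 ≈ 10.0459; equality holds whenever A is normal, though it can also hold for some non-normal A.)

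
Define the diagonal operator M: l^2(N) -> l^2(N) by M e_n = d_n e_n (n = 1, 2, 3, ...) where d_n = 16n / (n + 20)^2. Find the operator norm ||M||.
||M|| = 1/5 (attained at n = 20)

For M diagonal, ||M|| = sup_n |d_n|. Treat f(x) = 16x / (x + 20)^2 for real x > 0. By the quotient rule, f'(x) = 16(20 - x)/(x + 20)^3, which is positive for x < 20 and negative for x > 20. So f has a unique maximum at x = 20, and since 20 is a positive integer, the supremum over n ≥ 1 is attained at n = 20: d_20 = 16·20/(20 + 20)^2 = 16·20/1600 = 1/5. Hence ||M|| = 1/5.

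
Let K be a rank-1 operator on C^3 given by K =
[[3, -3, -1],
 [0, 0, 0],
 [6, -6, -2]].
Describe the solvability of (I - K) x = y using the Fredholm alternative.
(I - K) is singular (det(I - K) = 0, i.e. 1 ∈ sigma(K)). (I - K) x = y is solvable iff y ⊥ ker((I - K)^*) = span{(-3, 3, 1)}, i.e. iff -3y_1 + 3y_2 + y_3 = 0. When solvable, the solutions are x = y + c·(-1, 0, -2), c arbitrary (ker(I - K) = span{(-1, 0, -2)}, dimension 1).

K has rank 1, so it is an outer product K = u v^T: every row of K is a multiple of one row vector. Reading off the entries, u = (-1, 0, -2) and v = (-3, 3, 1) (row i of K equals u_i·v^T). A rank-one matrix u v^T satisfies K u = u (v·u) and kills the (2)-dimensional subspace v^⊥, so its characteristic polynomial is lambda^2 (lambda - v·u) with v·u = tr K = 1. Hence the eigenvalues of I - K are 1 (multiplicity 2) and 1 - (1) = 0, so det(I - K) = 0. (Direct check: I - K =
[[-2, 3, 1],
 [0, 1, 0],
 [-6, 6, 3]]
has determinant 0.) So 1 is an eigenvalue of K and (I - K) is not invertible. The finite-dimensional Fredholm alternative says: either (I - K) is invertible, or ker(I - K) ≠ {0} and then range(I - K) = ker((I - K)^*)^⊥, with dim ker(I - K) = dim ker((I - K)^*). We are in the second case, so we need both kernels. Kernel of I - K: (I - K) u = u - u (v·u) = u - u = 0, so ker(I - K) = span{u} = span{(-1, 0, -2)} (it is exactly 1-dimensional because rank(I - K) = 2). Kernel of the adjoint: K is real, so (I - K)^* = I - K^T = I - v u^T, and (I - v u^T) v = v - v (u·v) = 0; hence ker((I - K)^*) = span{v} = span{(-3, 3, 1)}. Therefore (I - K) x = y is solvable iff <y, v> = 0, i.e. iff -3y_1 + 3y_2 + y_3 = 0. When this holds, K y = u (v·y) = 0, so (I - K) y = y and x = y is a particular solution; the full solution set is the line x = y + c·u = y + c·(-1, 0, -2), c ∈ C.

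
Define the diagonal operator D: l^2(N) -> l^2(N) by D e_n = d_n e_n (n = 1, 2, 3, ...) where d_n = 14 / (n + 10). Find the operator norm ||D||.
||D|| = 14/11 (attained at n = 1)

For D diagonal, ||D|| = sup_n |d_n| = sup_n 14/(n + 10). This is positive and strictly decreasing in n, so the supremum is attained at n = 1: d_1 = 14/(1 + 10) = 14/11. Hence ||D|| = 14/11.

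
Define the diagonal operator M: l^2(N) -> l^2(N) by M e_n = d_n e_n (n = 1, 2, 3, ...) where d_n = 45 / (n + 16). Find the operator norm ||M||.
||M|| = 45/17 (attained at n = 1)

For M diagonal, ||M|| = sup_n |d_n| = sup_n 45/(n + 16). This is positive and strictly decreasing in n, so the supremum is attained at n = 1: d_1 = 45/(1 + 16) = 45/17. Hence ||M|| = 45/17.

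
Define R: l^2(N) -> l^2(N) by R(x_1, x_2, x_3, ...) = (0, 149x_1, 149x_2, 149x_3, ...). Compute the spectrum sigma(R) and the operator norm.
sigma(R) = closed disk {z in C : |z| ≤ 149}; ||R|| = 149

Note R = 149·U where U is the unit right shift (U x)_k = x_{k-1} (with x_0 := 0); so ||R|| = 149||U|| and sigma(R) = 149·sigma(U). ||R x||^2 = sum_{k≥1} |149x_k|^2 = 22201||x||^2, so ||R|| = 149 and sigma(R) ⊂ {|z| ≤ 149}. For any |lambda| < 149, the equation (R - lambda I) x = 0 forces x_1 = 0, then 149x_k = lambda x_{k+1} ⇒ x = 0, so R has no eigenvalues. But (R - lambda I) is not surjective for |lambda| < 149: solving (R - lambda I) x = e_1 would require x_n proportional to (lambda/149)^(-n), which is not in l^2. So every |lambda| < 149 lies in the residual spectrum. The boundary |lambda| = 149 is in the approximate point spectrum (the spectrum is closed). Hence sigma(R) is the closed disk of radius 149.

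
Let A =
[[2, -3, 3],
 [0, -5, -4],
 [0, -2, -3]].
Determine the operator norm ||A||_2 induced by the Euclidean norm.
||A||_2 ≈ 7.2885 (= sqrt(largest eigenvalue of A^T A))

||A||_2 = sigma_max(A) = sqrt(lambda_max(A^T A)). Form the symmetric matrix M = A^T A =
[[4, -6, 6],
 [-6, 38, 17],
 [6, 17, 34]].
Its characteristic polynomial (trace, sum of principal 2x2 minors, determinant of M give the coefficients) is
  p(λ) = det(λ I - M) = λ^3 - 76λ^2 + 1219λ - 196.
No integer candidate from the rational root theorem (±divisors of 196) is a root, so the roots are irrational. The cubic discriminant is Δ = 1319018516 > 0, so there are three distinct real roots. p(0) = -196 and p(1) = 948 have opposite signs, so a root lies in (0, 1); Newton's method refines it to λ ≈ 0.1624. p(22) = 486 and p(23) = -196 have opposite signs, so a root lies in (22, 23); Newton's method refines it to λ ≈ 22.7151. p(53) = -196 and p(54) = 1478 have opposite signs, so a root lies in (53, 54); Newton's method refines it to λ ≈ 53.1225. Check (Vieta): the three roots sum to 76, matching tr M = 76.
So the eigenvalues of A^T A are ≈ 0.1624, 22.7151, 53.1225 (all ≥ 0, as they must be for A^T A). The largest is λ_max ≈ 53.1225, hence ||A||_2 = sqrt(λ_max) ≈ 7.2885.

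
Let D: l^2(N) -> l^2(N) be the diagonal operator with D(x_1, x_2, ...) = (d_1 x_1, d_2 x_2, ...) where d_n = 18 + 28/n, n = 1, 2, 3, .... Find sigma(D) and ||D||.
sigma(D) = {18 + 28/n : n ≥ 1} ∪ {18}; ||D|| = 46

A bounded diagonal operator on l^2 with diagonal entries d_n has spectrum equal to the closure of {d_n : n ≥ 1}: every d_n is an eigenvalue (with eigenvector e_n), so {d_n} ⊂ sigma(D); the spectrum is closed, so its closure is too; and for lambda not in the closure, (D - lambda I) has bounded inverse (the diagonal entries 1/(d_n - lambda) are bounded). For our sequence d_n = 18 + 28/n, n = 1, 2, 3, ...:
  - {d_n} = {18 + 28/n : n ≥ 1}; the only limit point is 18
  - closure = {18 + 28/n : n ≥ 1} ∪ {18}
For the norm: a diagonal operator has ||D|| = sup_n |d_n|. Here d_n = 18 + 28/n is positive and decreasing, so sup_n |d_n| = d_1 = 18 + 28 = 46. So ||D|| = 46.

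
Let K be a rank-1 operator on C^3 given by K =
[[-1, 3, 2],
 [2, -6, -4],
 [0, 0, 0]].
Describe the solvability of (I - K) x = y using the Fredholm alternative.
(I - K) is invertible (det(I - K) = 8 ≠ 0), so for every y in C^3 the equation (I - K) x = y has a unique solution.

K has rank 1, so it is an outer product K = u v^T: every row of K is a multiple of one row vector. Reading off the entries, u = (1, -2, 0) and v = (-1, 3, 2) (row i of K equals u_i·v^T). A rank-one matrix u v^T satisfies K u = u (v·u) and kills the (2)-dimensional subspace v^⊥, so its characteristic polynomial is lambda^2 (lambda - v·u) with v·u = tr K = -7. Hence the eigenvalues of I - K are 1 (multiplicity 2) and 1 - (-7) = 8, so det(I - K) = 8. (Direct check: I - K =
[[2, -3, -2],
 [-2, 7, 4],
 [0, 0, 1]]
has determinant 8.) The finite-dimensional Fredholm alternative says: either (I - K) is invertible, or ker(I - K) ≠ {0} and then range(I - K) = ker((I - K)^*)^⊥, with dim ker(I - K) = dim ker((I - K)^*). Since det(I - K) ≠ 0, 1 is not an eigenvalue of K and ker(I - K) = {0}, so we are in the first case: for every y there is a unique x = (I - K)^(-1) y. Explicitly, by the Sherman–Morrison formula, (I - u v^T)^(-1) = I + u v^T/(1 - v·u), i.e. (I - K)^(-1) = I + K/(8).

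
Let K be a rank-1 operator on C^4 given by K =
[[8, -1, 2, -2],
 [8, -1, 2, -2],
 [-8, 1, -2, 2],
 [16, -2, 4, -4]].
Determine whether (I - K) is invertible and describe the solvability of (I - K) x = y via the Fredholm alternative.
(I - K) is singular (det(I - K) = 0, i.e. 1 ∈ sigma(K)). (I - K) x = y is solvable iff y ⊥ ker((I - K)^*) = span{(8, -1, 2, -2)}, i.e. iff 8y_1 - y_2 + 2y_3 - 2y_4 = 0. When solvable, the solutions are x = y + c·(1, 1, -1, 2), c arbitrary (ker(I - K) = span{(1, 1, -1, 2)}, dimension 1).

K has rank 1, so it is an outer product K = u v^T: every row of K is a multiple of one row vector. Reading off the entries, u = (1, 1, -1, 2) and v = (8, -1, 2, -2) (row i of K equals u_i·v^T). A rank-one matrix u v^T satisfies K u = u (v·u) and kills the (3)-dimensional subspace v^⊥, so its characteristic polynomial is lambda^3 (lambda - v·u) with v·u = tr K = 1. Hence the eigenvalues of I - K are 1 (multiplicity 3) and 1 - (1) = 0, so det(I - K) = 0. (Direct check: I - K =
[[-7, 1, -2, 2],
 [-8, 2, -2, 2],
 [8, -1, 3, -2],
 [-16, 2, -4, 5]]
has determinant 0.) So 1 is an eigenvalue of K and (I - K) is not invertible. The finite-dimensional Fredholm alternative says: either (I - K) is invertible, or ker(I - K) ≠ {0} and then range(I - K) = ker((I - K)^*)^⊥, with dim ker(I - K) = dim ker((I - K)^*). We are in the second case, so we need both kernels. Kernel of I - K: (I - K) u = u - u (v·u) = u - u = 0, so ker(I - K) = span{u} = span{(1, 1, -1, 2)} (it is exactly 1-dimensional because rank(I - K) = 3). Kernel of the adjoint: K is real, so (I - K)^* = I - K^T = I - v u^T, and (I - v u^T) v = v - v (u·v) = 0; hence ker((I - K)^*) = span{v} = span{(8, -1, 2, -2)}. Therefore (I - K) x = y is solvable iff <y, v> = 0, i.e. iff 8y_1 - y_2 + 2y_3 - 2y_4 = 0. When this holds, K y = u (v·y) = 0, so (I - K) y = y and x = y is a particular solution; the full solution set is the line x = y + c·u = y + c·(1, 1, -1, 2), c ∈ C.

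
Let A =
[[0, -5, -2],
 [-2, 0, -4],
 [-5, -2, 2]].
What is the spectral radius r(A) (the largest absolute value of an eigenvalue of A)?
r(A) ≈ 6.0758

The eigenvalues of A are the roots of its characteristic polynomial. With M = A (coefficients from the trace, the sum of principal 2x2 minors, and det A):
  p(λ) = det(λ I - M) = λ^3 - 2λ^2 - 28λ + 128.
No integer candidate from the rational root theorem (±divisors of 128) is a root, so the roots are irrational. The cubic discriminant is Δ = -218304 < 0, so there is one real root and a complex-conjugate pair. p(-7) = -117 and p(-6) = 8 have opposite signs, so a root lies in (-7, -6); Newton's method refines it to λ ≈ -6.0758. Dividing out (λ - (-6.0758)) leaves approximately λ^2 - 8.0758λ + 21.0671. For λ^2 - 8.0758λ + 21.0671 the discriminant is -19.0498. It is negative, so the remaining roots are the complex-conjugate pair λ ≈ 4.0379 ± 2.1823i. Their product equals the constant term, so |λ|^2 ≈ 21.0671 and |λ| ≈ 4.5899.
Thus the eigenvalues (to 4 decimals) are -6.0758 (modulus 6.0758); 4.0379 ± 2.1823i (modulus 4.5899). The spectral radius is the largest modulus: r(A) ≈ 6.0758. (Cross-check: r(A) ≤ ||A||_2 ≈ 6.2905; equality holds whenever A is normal, though it can also hold for some non-normal A.)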